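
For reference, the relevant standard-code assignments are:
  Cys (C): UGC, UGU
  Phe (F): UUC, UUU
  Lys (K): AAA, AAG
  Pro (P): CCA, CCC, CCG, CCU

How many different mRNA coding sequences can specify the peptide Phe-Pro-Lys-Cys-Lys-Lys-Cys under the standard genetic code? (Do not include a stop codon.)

256

Phe: 2 codons.
Pro: 4 codons.
Lys: 2 codons.
Cys: 2 codons.
Lys: 2 codons.
Lys: 2 codons.
Cys: 2 codons.
2 × 4 × 2 × 2 × 2 × 2 × 2 = 256.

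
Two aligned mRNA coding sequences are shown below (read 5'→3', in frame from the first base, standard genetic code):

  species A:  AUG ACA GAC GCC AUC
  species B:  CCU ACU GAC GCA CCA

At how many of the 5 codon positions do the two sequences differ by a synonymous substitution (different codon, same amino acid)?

Codon 1: AUG Met / CCU Pro — nonsynonymous.
Codon 2: ACA Thr / ACU Thr — synonymous.
Codon 3: GAC Asp / GAC Asp — identical.
Codon 4: GCC Ala / GCA Ala — synonymous.
Codon 5: AUC Ile / CCA Pro — nonsynonymous.
Synonymous differences: 2.

2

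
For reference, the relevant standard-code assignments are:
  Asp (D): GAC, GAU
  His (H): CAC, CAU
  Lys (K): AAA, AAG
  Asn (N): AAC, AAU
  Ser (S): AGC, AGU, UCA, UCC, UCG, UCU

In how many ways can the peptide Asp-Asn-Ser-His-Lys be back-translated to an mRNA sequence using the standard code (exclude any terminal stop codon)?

96

Asp: 2 codons.
Asn: 2 codons.
Ser: 6 codons.
His: 2 codons.
Lys: 2 codons.
2 × 2 × 6 × 2 × 2 = 96.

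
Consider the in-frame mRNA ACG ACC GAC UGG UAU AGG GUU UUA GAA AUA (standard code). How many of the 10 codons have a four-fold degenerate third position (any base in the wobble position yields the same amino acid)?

3

Codon 1 ACG (Thr): third position 4-fold.
Codon 2 ACC (Thr): third position 4-fold.
Codon 3 GAC (Asp): third position 2-fold.
Codon 4 UGG (Trp): third position 1-fold.
Codon 5 UAU (Tyr): third position 2-fold.
Codon 6 AGG (Arg): third position 2-fold.
Codon 7 GUU (Val): third position 4-fold.
Codon 8 UUA (Leu): third position 2-fold.
Codon 9 GAA (Glu): third position 2-fold.
Codon 10 AUA (Ile): third position 3-fold.
Four-fold degenerate third positions: 3.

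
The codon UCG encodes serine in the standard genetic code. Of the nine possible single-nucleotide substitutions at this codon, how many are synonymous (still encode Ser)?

Position 1: none → 0 synonymous.
Position 2: none → 0 synonymous.
Position 3: UCU, UCC, UCA → 3 synonymous.
Total: 0 + 0 + 3 = 3.

3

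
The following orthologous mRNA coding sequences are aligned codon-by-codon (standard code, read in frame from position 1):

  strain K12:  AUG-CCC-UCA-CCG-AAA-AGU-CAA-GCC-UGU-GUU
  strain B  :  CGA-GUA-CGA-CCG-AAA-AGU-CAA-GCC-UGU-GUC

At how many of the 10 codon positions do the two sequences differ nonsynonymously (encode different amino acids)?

Codon 1: AUG Met / CGA Arg — nonsynonymous.
Codon 2: CCC Pro / GUA Val — nonsynonymous.
Codon 3: UCA Ser / CGA Arg — nonsynonymous.
Codon 4: CCG Pro / CCG Pro — identical.
Codon 5: AAA Lys / AAA Lys — identical.
Codon 6: AGU Ser / AGU Ser — identical.
Codon 7: CAA Gln / CAA Gln — identical.
Codon 8: GCC Ala / GCC Ala — identical.
Codon 9: UGU Cys / UGU Cys — identical.
Codon 10: GUU Val / GUC Val — synonymous.
Nonsynonymous differences: 3.

3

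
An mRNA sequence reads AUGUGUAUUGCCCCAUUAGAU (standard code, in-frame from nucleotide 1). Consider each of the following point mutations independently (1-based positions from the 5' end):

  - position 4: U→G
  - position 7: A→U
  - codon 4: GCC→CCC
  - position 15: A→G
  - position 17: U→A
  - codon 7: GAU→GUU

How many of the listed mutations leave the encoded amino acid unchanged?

1

Codon 2: UGU (Cys) → GGU (Gly) — missense.
Codon 3: AUU (Ile) → UUU (Phe) — missense.
Codon 4: GCC (Ala) → CCC (Pro) — missense.
Codon 5: CCA (Pro) → CCG (Pro) — synonymous.
Codon 6: UUA (Leu) → UAA (Stop) — nonsense.
Codon 7: GAU (Asp) → GUU (Val) — missense.
Synonymous: 1 of 6.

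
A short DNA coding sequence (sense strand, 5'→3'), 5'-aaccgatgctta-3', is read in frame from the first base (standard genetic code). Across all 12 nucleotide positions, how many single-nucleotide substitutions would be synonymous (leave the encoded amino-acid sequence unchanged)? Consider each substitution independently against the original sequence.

Codon 1 (AAC, Asn): 1 synonymous substitution.
Codon 2 (CGA, Arg): 4 synonymous substitutions.
Codon 3 (TGC, Cys): 1 synonymous substitution.
Codon 4 (TTA, Leu): 2 synonymous substitutions.
Total: 1 + 4 + 1 + 2 = 8.

8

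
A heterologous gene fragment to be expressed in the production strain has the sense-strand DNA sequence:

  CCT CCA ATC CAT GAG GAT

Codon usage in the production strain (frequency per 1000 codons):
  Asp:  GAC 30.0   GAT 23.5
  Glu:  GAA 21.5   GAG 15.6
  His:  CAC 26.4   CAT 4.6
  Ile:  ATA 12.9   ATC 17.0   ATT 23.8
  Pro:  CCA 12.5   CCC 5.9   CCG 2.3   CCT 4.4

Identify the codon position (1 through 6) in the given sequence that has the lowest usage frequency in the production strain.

1

Codon 1 CCT (Pro): 4.4 per 1000.
Codon 2 CCA (Pro): 12.5 per 1000.
Codon 3 ATC (Ile): 17.0 per 1000.
Codon 4 CAT (His): 4.6 per 1000.
Codon 5 GAG (Glu): 15.6 per 1000.
Codon 6 GAT (Asp): 23.5 per 1000.
Lowest frequency is 4.4 at codon 1.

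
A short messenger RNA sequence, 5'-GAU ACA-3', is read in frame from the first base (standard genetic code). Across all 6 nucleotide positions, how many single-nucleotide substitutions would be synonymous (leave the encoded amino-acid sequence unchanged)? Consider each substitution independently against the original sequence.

Codon 1 (GAU, Asp): 1 synonymous substitution.
Codon 2 (ACA, Thr): 3 synonymous substitutions.
Total: 1 + 3 = 4.

4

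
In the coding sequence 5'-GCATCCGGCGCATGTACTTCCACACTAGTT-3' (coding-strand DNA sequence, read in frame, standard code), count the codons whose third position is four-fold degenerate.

9

Codon 1 GCA (Ala): third position 4-fold.
Codon 2 TCC (Ser): third position 4-fold.
Codon 3 GGC (Gly): third position 4-fold.
Codon 4 GCA (Ala): third position 4-fold.
Codon 5 TGT (Cys): third position 2-fold.
Codon 6 ACT (Thr): third position 4-fold.
Codon 7 TCC (Ser): third position 4-fold.
Codon 8 ACA (Thr): third position 4-fold.
Codon 9 CTA (Leu): third position 4-fold.
Codon 10 GTT (Val): third position 4-fold.
Four-fold degenerate third positions: 9.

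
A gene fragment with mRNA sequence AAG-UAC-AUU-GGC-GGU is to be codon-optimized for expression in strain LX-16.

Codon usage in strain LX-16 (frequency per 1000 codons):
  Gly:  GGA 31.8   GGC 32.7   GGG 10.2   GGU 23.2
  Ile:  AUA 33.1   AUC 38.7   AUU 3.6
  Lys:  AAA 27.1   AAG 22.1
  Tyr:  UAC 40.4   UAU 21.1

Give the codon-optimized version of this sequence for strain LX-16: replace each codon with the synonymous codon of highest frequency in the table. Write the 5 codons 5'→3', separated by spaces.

Codon 1 (Lys): best is AAA at 27.1.
Codon 2 (Tyr): best is UAC at 40.4.
Codon 3 (Ile): best is AUC at 38.7.
Codon 4 (Gly): best is GGC at 32.7.
Codon 5 (Gly): best is GGC at 32.7.

AAA UAC AUC GGC GGC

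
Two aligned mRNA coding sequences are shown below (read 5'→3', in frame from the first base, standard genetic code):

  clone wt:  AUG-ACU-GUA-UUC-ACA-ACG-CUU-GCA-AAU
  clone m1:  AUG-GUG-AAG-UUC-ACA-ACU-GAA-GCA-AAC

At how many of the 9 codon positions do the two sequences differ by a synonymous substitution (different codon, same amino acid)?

2

Codon 1: AUG Met / AUG Met — identical.
Codon 2: ACU Thr / GUG Val — nonsynonymous.
Codon 3: GUA Val / AAG Lys — nonsynonymous.
Codon 4: UUC Phe / UUC Phe — identical.
Codon 5: ACA Thr / ACA Thr — identical.
Codon 6: ACG Thr / ACU Thr — synonymous.
Codon 7: CUU Leu / GAA Glu — nonsynonymous.
Codon 8: GCA Ala / GCA Ala — identical.
Codon 9: AAU Asn / AAC Asn — synonymous.
Synonymous differences: 2.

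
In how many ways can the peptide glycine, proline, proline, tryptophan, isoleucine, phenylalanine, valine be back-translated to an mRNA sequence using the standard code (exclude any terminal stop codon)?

1536

Gly: 4 codons.
Pro: 4 codons.
Pro: 4 codons.
Trp: 1 codon.
Ile: 3 codons.
Phe: 2 codons.
Val: 4 codons.
4 × 4 × 4 × 1 × 3 × 2 × 4 = 1536.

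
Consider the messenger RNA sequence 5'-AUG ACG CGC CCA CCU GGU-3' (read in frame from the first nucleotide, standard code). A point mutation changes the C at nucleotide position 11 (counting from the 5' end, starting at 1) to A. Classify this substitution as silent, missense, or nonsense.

missense

Position 11 falls in codon 4: CCA → Pro.
After the substitution the codon is CAA → Gln.
Pro ≠ Gln, so this is a missense mutation.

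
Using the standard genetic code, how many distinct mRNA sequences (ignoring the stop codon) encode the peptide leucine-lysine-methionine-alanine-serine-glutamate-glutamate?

1152

Leu: 6 codons.
Lys: 2 codons.
Met: 1 codon.
Ala: 4 codons.
Ser: 6 codons.
Glu: 2 codons.
Glu: 2 codons.
6 × 2 × 1 × 4 × 6 × 2 × 2 = 1152.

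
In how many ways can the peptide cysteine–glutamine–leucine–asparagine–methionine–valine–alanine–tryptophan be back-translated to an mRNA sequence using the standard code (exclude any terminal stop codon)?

Cys: 2 codons.
Gln: 2 codons.
Leu: 6 codons.
Asn: 2 codons.
Met: 1 codon.
Val: 4 codons.
Ala: 4 codons.
Trp: 1 codon.
2 × 2 × 6 × 2 × 1 × 4 × 4 × 1 = 768.

768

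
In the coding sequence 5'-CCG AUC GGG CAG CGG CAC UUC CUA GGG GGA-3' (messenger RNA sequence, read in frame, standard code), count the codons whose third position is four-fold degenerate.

6

Codon 1 CCG (Pro): third position 4-fold.
Codon 2 AUC (Ile): third position 3-fold.
Codon 3 GGG (Gly): third position 4-fold.
Codon 4 CAG (Gln): third position 2-fold.
Codon 5 CGG (Arg): third position 4-fold.
Codon 6 CAC (His): third position 2-fold.
Codon 7 UUC (Phe): third position 2-fold.
Codon 8 CUA (Leu): third position 4-fold.
Codon 9 GGG (Gly): third position 4-fold.
Codon 10 GGA (Gly): third position 4-fold.
Four-fold degenerate third positions: 6.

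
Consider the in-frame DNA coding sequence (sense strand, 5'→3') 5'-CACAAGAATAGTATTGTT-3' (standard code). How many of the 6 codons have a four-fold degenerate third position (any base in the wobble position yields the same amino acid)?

Codon 1 CAC (His): third position 2-fold.
Codon 2 AAG (Lys): third position 2-fold.
Codon 3 AAT (Asn): third position 2-fold.
Codon 4 AGT (Ser): third position 2-fold.
Codon 5 ATT (Ile): third position 3-fold.
Codon 6 GTT (Val): third position 4-fold.
Four-fold degenerate third positions: 1.

1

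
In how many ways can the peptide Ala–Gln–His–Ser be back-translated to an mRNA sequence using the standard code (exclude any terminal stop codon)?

Ala: 4 codons.
Gln: 2 codons.
His: 2 codons.
Ser: 6 codons.
4 × 2 × 2 × 6 = 96.

96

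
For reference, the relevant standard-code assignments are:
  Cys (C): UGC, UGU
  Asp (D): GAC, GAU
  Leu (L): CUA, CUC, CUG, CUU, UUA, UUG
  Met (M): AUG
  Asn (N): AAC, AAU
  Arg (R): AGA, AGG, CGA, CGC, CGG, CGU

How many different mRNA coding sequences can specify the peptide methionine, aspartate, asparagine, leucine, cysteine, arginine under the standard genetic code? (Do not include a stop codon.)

Met: 1 codon.
Asp: 2 codons.
Asn: 2 codons.
Leu: 6 codons.
Cys: 2 codons.
Arg: 6 codons.
1 × 2 × 2 × 6 × 2 × 6 = 288.

288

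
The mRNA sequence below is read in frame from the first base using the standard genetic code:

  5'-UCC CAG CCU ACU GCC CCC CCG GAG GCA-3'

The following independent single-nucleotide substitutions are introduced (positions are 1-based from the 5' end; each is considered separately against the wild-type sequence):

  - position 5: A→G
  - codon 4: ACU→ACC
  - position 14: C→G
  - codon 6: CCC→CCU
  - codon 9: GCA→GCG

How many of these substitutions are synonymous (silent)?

Codon 2: CAG (Gln) → CGG (Arg) — missense.
Codon 4: ACU (Thr) → ACC (Thr) — synonymous.
Codon 5: GCC (Ala) → GGC (Gly) — missense.
Codon 6: CCC (Pro) → CCU (Pro) — synonymous.
Codon 9: GCA (Ala) → GCG (Ala) — synonymous.
Synonymous: 3 of 5.

3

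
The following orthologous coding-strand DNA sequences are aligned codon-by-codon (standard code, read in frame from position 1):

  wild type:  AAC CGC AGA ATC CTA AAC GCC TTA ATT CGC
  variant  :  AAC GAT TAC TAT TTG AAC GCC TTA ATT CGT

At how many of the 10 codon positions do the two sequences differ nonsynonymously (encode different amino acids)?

Codon 1: AAC Asn / AAC Asn — identical.
Codon 2: CGC Arg / GAT Asp — nonsynonymous.
Codon 3: AGA Arg / TAC Tyr — nonsynonymous.
Codon 4: ATC Ile / TAT Tyr — nonsynonymous.
Codon 5: CTA Leu / TTG Leu — synonymous.
Codon 6: AAC Asn / AAC Asn — identical.
Codon 7: GCC Ala / GCC Ala — identical.
Codon 8: TTA Leu / TTA Leu — identical.
Codon 9: ATT Ile / ATT Ile — identical.
Codon 10: CGC Arg / CGT Arg — synonymous.
Nonsynonymous differences: 3.

3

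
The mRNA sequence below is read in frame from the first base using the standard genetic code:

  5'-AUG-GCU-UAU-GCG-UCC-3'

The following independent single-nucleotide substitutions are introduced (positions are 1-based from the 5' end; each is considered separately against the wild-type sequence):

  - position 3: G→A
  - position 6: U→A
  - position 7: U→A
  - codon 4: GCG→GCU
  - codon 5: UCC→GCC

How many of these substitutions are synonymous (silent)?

2

Codon 1: AUG (Met) → AUA (Ile) — missense.
Codon 2: GCU (Ala) → GCA (Ala) — synonymous.
Codon 3: UAU (Tyr) → AAU (Asn) — missense.
Codon 4: GCG (Ala) → GCU (Ala) — synonymous.
Codon 5: UCC (Ser) → GCC (Ala) — missense.
Synonymous: 2 of 5.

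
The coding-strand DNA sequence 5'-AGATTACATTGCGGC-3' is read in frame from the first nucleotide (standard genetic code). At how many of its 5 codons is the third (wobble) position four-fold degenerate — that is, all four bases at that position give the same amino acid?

1

Codon 1 AGA (Arg): third position 2-fold.
Codon 2 TTA (Leu): third position 2-fold.
Codon 3 CAT (His): third position 2-fold.
Codon 4 TGC (Cys): third position 2-fold.
Codon 5 GGC (Gly): third position 4-fold.
Four-fold degenerate third positions: 1.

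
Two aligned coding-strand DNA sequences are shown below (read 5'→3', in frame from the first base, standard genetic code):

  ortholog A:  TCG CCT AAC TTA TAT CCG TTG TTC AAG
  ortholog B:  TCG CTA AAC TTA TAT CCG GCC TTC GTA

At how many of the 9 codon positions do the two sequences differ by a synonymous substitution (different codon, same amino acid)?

Codon 1: TCG Ser / TCG Ser — identical.
Codon 2: CCT Pro / CTA Leu — nonsynonymous.
Codon 3: AAC Asn / AAC Asn — identical.
Codon 4: TTA Leu / TTA Leu — identical.
Codon 5: TAT Tyr / TAT Tyr — identical.
Codon 6: CCG Pro / CCG Pro — identical.
Codon 7: TTG Leu / GCC Ala — nonsynonymous.
Codon 8: TTC Phe / TTC Phe — identical.
Codon 9: AAG Lys / GTA Val — nonsynonymous.
Synonymous differences: 0.

0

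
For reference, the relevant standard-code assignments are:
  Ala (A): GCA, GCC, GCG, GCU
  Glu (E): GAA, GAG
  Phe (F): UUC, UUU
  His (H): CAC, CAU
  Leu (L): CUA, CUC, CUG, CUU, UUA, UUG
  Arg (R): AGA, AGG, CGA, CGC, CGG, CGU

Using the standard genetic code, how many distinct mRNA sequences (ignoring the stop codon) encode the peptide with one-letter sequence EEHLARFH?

4608

Glu: 2 codons.
Glu: 2 codons.
His: 2 codons.
Leu: 6 codons.
Ala: 4 codons.
Arg: 6 codons.
Phe: 2 codons.
His: 2 codons.
2 × 2 × 2 × 6 × 4 × 6 × 2 × 2 = 4608.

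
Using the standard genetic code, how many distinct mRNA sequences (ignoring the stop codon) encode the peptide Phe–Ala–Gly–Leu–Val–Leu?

4608

Phe: 2 codons.
Ala: 4 codons.
Gly: 4 codons.
Leu: 6 codons.
Val: 4 codons.
Leu: 6 codons.
2 × 4 × 4 × 6 × 4 × 6 = 4608.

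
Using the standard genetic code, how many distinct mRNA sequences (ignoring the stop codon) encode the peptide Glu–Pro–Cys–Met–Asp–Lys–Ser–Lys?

Glu: 2 codons.
Pro: 4 codons.
Cys: 2 codons.
Met: 1 codon.
Asp: 2 codons.
Lys: 2 codons.
Ser: 6 codons.
Lys: 2 codons.
2 × 4 × 2 × 1 × 2 × 2 × 6 × 2 = 768.

768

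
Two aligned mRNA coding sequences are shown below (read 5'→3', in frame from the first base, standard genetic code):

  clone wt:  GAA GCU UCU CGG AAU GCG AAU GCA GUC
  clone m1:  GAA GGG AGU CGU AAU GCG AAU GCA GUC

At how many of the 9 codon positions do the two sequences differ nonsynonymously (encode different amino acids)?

Codon 1: GAA Glu / GAA Glu — identical.
Codon 2: GCU Ala / GGG Gly — nonsynonymous.
Codon 3: UCU Ser / AGU Ser — synonymous.
Codon 4: CGG Arg / CGU Arg — synonymous.
Codon 5: AAU Asn / AAU Asn — identical.
Codon 6: GCG Ala / GCG Ala — identical.
Codon 7: AAU Asn / AAU Asn — identical.
Codon 8: GCA Ala / GCA Ala — identical.
Codon 9: GUC Val / GUC Val — identical.
Nonsynonymous differences: 1.

1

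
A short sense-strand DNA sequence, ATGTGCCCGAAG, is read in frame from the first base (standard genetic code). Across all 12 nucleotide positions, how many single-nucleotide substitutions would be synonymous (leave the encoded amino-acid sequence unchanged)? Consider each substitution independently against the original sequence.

Codon 1 (ATG, Met): 0 synonymous substitutions.
Codon 2 (TGC, Cys): 1 synonymous substitution.
Codon 3 (CCG, Pro): 3 synonymous substitutions.
Codon 4 (AAG, Lys): 1 synonymous substitution.
Total: 0 + 1 + 3 + 1 = 5.

5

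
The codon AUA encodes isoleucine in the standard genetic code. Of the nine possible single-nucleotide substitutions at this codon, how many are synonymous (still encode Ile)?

2

Position 1: none → 0 synonymous.
Position 2: none → 0 synonymous.
Position 3: AUU, AUC → 2 synonymous.
Total: 0 + 0 + 2 = 2.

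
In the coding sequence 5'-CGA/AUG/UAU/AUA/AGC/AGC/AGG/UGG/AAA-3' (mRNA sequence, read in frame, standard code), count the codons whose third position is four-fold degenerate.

Codon 1 CGA (Arg): third position 4-fold.
Codon 2 AUG (Met): third position 1-fold.
Codon 3 UAU (Tyr): third position 2-fold.
Codon 4 AUA (Ile): third position 3-fold.
Codon 5 AGC (Ser): third position 2-fold.
Codon 6 AGC (Ser): third position 2-fold.
Codon 7 AGG (Arg): third position 2-fold.
Codon 8 UGG (Trp): third position 1-fold.
Codon 9 AAA (Lys): third position 2-fold.
Four-fold degenerate third positions: 1.

1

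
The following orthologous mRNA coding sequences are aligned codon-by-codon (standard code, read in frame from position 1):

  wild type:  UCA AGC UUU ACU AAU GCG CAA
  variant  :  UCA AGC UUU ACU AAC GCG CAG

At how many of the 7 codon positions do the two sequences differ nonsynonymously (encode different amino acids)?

0

Codon 1: UCA Ser / UCA Ser — identical.
Codon 2: AGC Ser / AGC Ser — identical.
Codon 3: UUU Phe / UUU Phe — identical.
Codon 4: ACU Thr / ACU Thr — identical.
Codon 5: AAU Asn / AAC Asn — synonymous.
Codon 6: GCG Ala / GCG Ala — identical.
Codon 7: CAA Gln / CAG Gln — synonymous.
Nonsynonymous differences: 0.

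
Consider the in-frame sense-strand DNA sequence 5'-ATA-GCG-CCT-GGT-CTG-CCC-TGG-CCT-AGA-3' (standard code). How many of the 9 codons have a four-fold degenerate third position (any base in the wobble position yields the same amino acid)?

6

Codon 1 ATA (Ile): third position 3-fold.
Codon 2 GCG (Ala): third position 4-fold.
Codon 3 CCT (Pro): third position 4-fold.
Codon 4 GGT (Gly): third position 4-fold.
Codon 5 CTG (Leu): third position 4-fold.
Codon 6 CCC (Pro): third position 4-fold.
Codon 7 TGG (Trp): third position 1-fold.
Codon 8 CCT (Pro): third position 4-fold.
Codon 9 AGA (Arg): third position 2-fold.
Four-fold degenerate third positions: 6.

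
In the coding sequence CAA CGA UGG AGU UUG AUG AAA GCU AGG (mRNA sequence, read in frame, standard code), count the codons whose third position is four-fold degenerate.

Codon 1 CAA (Gln): third position 2-fold.
Codon 2 CGA (Arg): third position 4-fold.
Codon 3 UGG (Trp): third position 1-fold.
Codon 4 AGU (Ser): third position 2-fold.
Codon 5 UUG (Leu): third position 2-fold.
Codon 6 AUG (Met): third position 1-fold.
Codon 7 AAA (Lys): third position 2-fold.
Codon 8 GCU (Ala): third position 4-fold.
Codon 9 AGG (Arg): third position 2-fold.
Four-fold degenerate third positions: 2.

2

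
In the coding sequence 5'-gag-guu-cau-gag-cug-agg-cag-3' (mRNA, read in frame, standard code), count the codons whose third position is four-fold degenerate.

2

Codon 1 GAG (Glu): third position 2-fold.
Codon 2 GUU (Val): third position 4-fold.
Codon 3 CAU (His): third position 2-fold.
Codon 4 GAG (Glu): third position 2-fold.
Codon 5 CUG (Leu): third position 4-fold.
Codon 6 AGG (Arg): third position 2-fold.
Codon 7 CAG (Gln): third position 2-fold.
Four-fold degenerate third positions: 2.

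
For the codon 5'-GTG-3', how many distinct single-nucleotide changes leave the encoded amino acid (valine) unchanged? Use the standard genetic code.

Position 1: none → 0 synonymous.
Position 2: none → 0 synonymous.
Position 3: GTT, GTC, GTA → 3 synonymous.
Total: 0 + 0 + 3 = 3.

3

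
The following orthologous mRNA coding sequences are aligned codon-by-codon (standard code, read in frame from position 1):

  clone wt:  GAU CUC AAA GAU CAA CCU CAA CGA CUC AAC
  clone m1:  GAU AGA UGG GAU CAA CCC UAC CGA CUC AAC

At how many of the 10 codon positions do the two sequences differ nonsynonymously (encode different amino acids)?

Codon 1: GAU Asp / GAU Asp — identical.
Codon 2: CUC Leu / AGA Arg — nonsynonymous.
Codon 3: AAA Lys / UGG Trp — nonsynonymous.
Codon 4: GAU Asp / GAU Asp — identical.
Codon 5: CAA Gln / CAA Gln — identical.
Codon 6: CCU Pro / CCC Pro — synonymous.
Codon 7: CAA Gln / UAC Tyr — nonsynonymous.
Codon 8: CGA Arg / CGA Arg — identical.
Codon 9: CUC Leu / CUC Leu — identical.
Codon 10: AAC Asn / AAC Asn — identical.
Nonsynonymous differences: 3.

3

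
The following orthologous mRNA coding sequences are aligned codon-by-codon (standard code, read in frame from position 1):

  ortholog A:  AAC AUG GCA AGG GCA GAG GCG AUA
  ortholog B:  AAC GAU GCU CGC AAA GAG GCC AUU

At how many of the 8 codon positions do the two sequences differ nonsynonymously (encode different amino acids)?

2

Codon 1: AAC Asn / AAC Asn — identical.
Codon 2: AUG Met / GAU Asp — nonsynonymous.
Codon 3: GCA Ala / GCU Ala — synonymous.
Codon 4: AGG Arg / CGC Arg — synonymous.
Codon 5: GCA Ala / AAA Lys — nonsynonymous.
Codon 6: GAG Glu / GAG Glu — identical.
Codon 7: GCG Ala / GCC Ala — synonymous.
Codon 8: AUA Ile / AUU Ile — synonymous.
Nonsynonymous differences: 2.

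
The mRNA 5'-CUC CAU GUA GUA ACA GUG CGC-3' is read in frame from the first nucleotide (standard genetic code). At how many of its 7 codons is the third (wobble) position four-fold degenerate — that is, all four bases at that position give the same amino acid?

Codon 1 CUC (Leu): third position 4-fold.
Codon 2 CAU (His): third position 2-fold.
Codon 3 GUA (Val): third position 4-fold.
Codon 4 GUA (Val): third position 4-fold.
Codon 5 ACA (Thr): third position 4-fold.
Codon 6 GUG (Val): third position 4-fold.
Codon 7 CGC (Arg): third position 4-fold.
Four-fold degenerate third positions: 6.

6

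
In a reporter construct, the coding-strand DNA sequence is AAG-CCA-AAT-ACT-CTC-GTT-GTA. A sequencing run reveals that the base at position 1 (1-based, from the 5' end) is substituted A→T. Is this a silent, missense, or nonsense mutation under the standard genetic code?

Position 1 falls in codon 1: AAG → Lys.
After the substitution the codon is TAG → Stop.
The new codon is a stop codon, so this is a nonsense mutation.

nonsense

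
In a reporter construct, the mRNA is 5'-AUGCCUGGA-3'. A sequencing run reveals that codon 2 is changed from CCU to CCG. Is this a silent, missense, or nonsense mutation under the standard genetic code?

silent

Position 6 falls in codon 2: CCU → Pro.
After the substitution the codon is CCG → Pro.
Both encode Pro, so the change is synonymous.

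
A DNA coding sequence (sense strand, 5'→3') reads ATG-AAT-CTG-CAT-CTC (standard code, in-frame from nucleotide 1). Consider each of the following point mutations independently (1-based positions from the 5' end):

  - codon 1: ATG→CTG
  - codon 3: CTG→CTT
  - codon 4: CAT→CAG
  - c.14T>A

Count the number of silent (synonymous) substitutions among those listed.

Codon 1: ATG (Met) → CTG (Leu) — missense.
Codon 3: CTG (Leu) → CTT (Leu) — synonymous.
Codon 4: CAT (His) → CAG (Gln) — missense.
Codon 5: CTC (Leu) → CAC (His) — missense.
Synonymous: 1 of 4.

1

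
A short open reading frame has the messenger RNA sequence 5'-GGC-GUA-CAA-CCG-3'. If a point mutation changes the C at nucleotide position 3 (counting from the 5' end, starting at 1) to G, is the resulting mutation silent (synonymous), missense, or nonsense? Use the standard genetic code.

Position 3 falls in codon 1: GGC → Gly.
After the substitution the codon is GGG → Gly.
Both encode Gly, so the change is synonymous.

silent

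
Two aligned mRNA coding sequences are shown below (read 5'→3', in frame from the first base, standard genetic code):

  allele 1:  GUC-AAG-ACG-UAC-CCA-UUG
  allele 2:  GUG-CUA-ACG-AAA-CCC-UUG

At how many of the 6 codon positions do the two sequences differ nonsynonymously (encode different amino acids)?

Codon 1: GUC Val / GUG Val — synonymous.
Codon 2: AAG Lys / CUA Leu — nonsynonymous.
Codon 3: ACG Thr / ACG Thr — identical.
Codon 4: UAC Tyr / AAA Lys — nonsynonymous.
Codon 5: CCA Pro / CCC Pro — synonymous.
Codon 6: UUG Leu / UUG Leu — identical.
Nonsynonymous differences: 2.

2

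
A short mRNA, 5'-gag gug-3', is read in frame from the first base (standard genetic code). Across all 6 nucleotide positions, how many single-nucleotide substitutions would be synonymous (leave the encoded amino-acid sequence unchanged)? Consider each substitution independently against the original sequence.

4

Codon 1 (GAG, Glu): 1 synonymous substitution.
Codon 2 (GUG, Val): 3 synonymous substitutions.
Total: 1 + 3 = 4.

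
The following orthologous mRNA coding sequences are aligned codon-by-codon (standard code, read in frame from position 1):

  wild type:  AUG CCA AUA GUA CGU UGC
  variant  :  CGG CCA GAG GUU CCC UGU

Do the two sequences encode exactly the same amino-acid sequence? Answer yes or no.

no

Codon 1: AUG Met / CGG Arg — nonsynonymous.
Codon 2: CCA Pro / CCA Pro — identical.
Codon 3: AUA Ile / GAG Glu — nonsynonymous.
Codon 4: GUA Val / GUU Val — synonymous.
Codon 5: CGU Arg / CCC Pro — nonsynonymous.
Codon 6: UGC Cys / UGU Cys — synonymous.
Nonsynonymous differences: 3 → different protein.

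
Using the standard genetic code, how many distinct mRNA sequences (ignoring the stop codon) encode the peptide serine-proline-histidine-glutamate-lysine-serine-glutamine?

2304

Ser: 6 codons.
Pro: 4 codons.
His: 2 codons.
Glu: 2 codons.
Lys: 2 codons.
Ser: 6 codons.
Gln: 2 codons.
6 × 4 × 2 × 2 × 2 × 6 × 2 = 2304.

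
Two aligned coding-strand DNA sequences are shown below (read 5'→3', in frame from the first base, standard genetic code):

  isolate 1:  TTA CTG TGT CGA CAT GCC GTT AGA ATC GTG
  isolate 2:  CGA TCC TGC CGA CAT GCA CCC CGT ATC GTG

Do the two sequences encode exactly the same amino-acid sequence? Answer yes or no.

no

Codon 1: TTA Leu / CGA Arg — nonsynonymous.
Codon 2: CTG Leu / TCC Ser — nonsynonymous.
Codon 3: TGT Cys / TGC Cys — synonymous.
Codon 4: CGA Arg / CGA Arg — identical.
Codon 5: CAT His / CAT His — identical.
Codon 6: GCC Ala / GCA Ala — synonymous.
Codon 7: GTT Val / CCC Pro — nonsynonymous.
Codon 8: AGA Arg / CGT Arg — synonymous.
Codon 9: ATC Ile / ATC Ile — identical.
Codon 10: GTG Val / GTG Val — identical.
Nonsynonymous differences: 3 → different protein.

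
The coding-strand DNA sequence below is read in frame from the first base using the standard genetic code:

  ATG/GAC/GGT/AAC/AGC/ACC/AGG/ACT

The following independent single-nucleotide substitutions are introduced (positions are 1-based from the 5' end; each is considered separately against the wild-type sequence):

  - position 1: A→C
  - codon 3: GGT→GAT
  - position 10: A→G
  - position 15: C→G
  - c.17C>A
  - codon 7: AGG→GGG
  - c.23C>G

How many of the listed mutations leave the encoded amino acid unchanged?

Codon 1: ATG (Met) → CTG (Leu) — missense.
Codon 3: GGT (Gly) → GAT (Asp) — missense.
Codon 4: AAC (Asn) → GAC (Asp) — missense.
Codon 5: AGC (Ser) → AGG (Arg) — missense.
Codon 6: ACC (Thr) → AAC (Asn) — missense.
Codon 7: AGG (Arg) → GGG (Gly) — missense.
Codon 8: ACT (Thr) → AGT (Ser) — missense.
Synonymous: 0 of 7.

0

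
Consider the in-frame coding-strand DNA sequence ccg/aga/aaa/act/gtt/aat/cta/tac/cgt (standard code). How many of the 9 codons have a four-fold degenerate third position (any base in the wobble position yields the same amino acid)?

5

Codon 1 CCG (Pro): third position 4-fold.
Codon 2 AGA (Arg): third position 2-fold.
Codon 3 AAA (Lys): third position 2-fold.
Codon 4 ACT (Thr): third position 4-fold.
Codon 5 GTT (Val): third position 4-fold.
Codon 6 AAT (Asn): third position 2-fold.
Codon 7 CTA (Leu): third position 4-fold.
Codon 8 TAC (Tyr): third position 2-fold.
Codon 9 CGT (Arg): third position 4-fold.
Four-fold degenerate third positions: 5.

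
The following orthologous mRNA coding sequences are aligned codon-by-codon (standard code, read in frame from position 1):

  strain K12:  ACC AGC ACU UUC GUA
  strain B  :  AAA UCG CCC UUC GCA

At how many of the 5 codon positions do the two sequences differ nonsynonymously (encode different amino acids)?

Codon 1: ACC Thr / AAA Lys — nonsynonymous.
Codon 2: AGC Ser / UCG Ser — synonymous.
Codon 3: ACU Thr / CCC Pro — nonsynonymous.
Codon 4: UUC Phe / UUC Phe — identical.
Codon 5: GUA Val / GCA Ala — nonsynonymous.
Nonsynonymous differences: 3.

3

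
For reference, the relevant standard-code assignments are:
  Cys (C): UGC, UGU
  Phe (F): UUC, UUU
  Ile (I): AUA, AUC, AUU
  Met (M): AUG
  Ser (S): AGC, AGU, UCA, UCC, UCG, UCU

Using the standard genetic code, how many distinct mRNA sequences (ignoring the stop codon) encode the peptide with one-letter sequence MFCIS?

72

Met: 1 codon.
Phe: 2 codons.
Cys: 2 codons.
Ile: 3 codons.
Ser: 6 codons.
1 × 2 × 2 × 3 × 6 = 72.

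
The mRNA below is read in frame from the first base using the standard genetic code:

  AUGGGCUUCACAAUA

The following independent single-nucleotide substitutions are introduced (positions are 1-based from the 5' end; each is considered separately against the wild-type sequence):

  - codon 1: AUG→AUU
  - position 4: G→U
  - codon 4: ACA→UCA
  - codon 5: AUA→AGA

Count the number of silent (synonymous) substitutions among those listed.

0

Codon 1: AUG (Met) → AUU (Ile) — missense.
Codon 2: GGC (Gly) → UGC (Cys) — missense.
Codon 4: ACA (Thr) → UCA (Ser) — missense.
Codon 5: AUA (Ile) → AGA (Arg) — missense.
Synonymous: 0 of 4.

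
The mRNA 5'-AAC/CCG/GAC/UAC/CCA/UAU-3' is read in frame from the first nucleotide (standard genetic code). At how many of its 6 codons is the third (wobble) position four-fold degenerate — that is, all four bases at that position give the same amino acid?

2

Codon 1 AAC (Asn): third position 2-fold.
Codon 2 CCG (Pro): third position 4-fold.
Codon 3 GAC (Asp): third position 2-fold.
Codon 4 UAC (Tyr): third position 2-fold.
Codon 5 CCA (Pro): third position 4-fold.
Codon 6 UAU (Tyr): third position 2-fold.
Four-fold degenerate third positions: 2.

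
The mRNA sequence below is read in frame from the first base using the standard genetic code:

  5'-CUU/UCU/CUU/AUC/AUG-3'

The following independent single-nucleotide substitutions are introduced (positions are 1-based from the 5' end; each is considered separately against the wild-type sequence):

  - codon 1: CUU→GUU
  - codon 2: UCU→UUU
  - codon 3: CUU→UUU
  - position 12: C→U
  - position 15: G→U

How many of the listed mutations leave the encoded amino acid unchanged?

1

Codon 1: CUU (Leu) → GUU (Val) — missense.
Codon 2: UCU (Ser) → UUU (Phe) — missense.
Codon 3: CUU (Leu) → UUU (Phe) — missense.
Codon 4: AUC (Ile) → AUU (Ile) — synonymous.
Codon 5: AUG (Met) → AUU (Ile) — missense.
Synonymous: 1 of 5.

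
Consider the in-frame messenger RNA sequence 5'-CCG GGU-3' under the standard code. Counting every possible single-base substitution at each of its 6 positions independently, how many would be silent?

6

Codon 1 (CCG, Pro): 3 synonymous substitutions.
Codon 2 (GGU, Gly): 3 synonymous substitutions.
Total: 3 + 3 = 6.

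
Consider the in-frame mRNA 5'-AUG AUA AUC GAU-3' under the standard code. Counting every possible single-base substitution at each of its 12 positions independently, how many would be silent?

5

Codon 1 (AUG, Met): 0 synonymous substitutions.
Codon 2 (AUA, Ile): 2 synonymous substitutions.
Codon 3 (AUC, Ile): 2 synonymous substitutions.
Codon 4 (GAU, Asp): 1 synonymous substitution.
Total: 0 + 2 + 2 + 1 = 5.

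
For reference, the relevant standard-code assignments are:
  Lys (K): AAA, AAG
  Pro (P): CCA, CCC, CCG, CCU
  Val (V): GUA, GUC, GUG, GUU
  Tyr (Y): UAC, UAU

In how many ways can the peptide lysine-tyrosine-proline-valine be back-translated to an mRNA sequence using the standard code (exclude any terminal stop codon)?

64

Lys: 2 codons.
Tyr: 2 codons.
Pro: 4 codons.
Val: 4 codons.
2 × 2 × 4 × 4 = 64.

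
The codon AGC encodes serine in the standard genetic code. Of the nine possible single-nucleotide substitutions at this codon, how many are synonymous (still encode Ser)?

Position 1: none → 0 synonymous.
Position 2: none → 0 synonymous.
Position 3: AGT → 1 synonymous.
Total: 0 + 0 + 1 = 1.

1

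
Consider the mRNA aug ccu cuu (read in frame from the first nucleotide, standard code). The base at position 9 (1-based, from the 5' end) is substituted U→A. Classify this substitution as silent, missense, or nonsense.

Position 9 falls in codon 3: CUU → Leu.
After the substitution the codon is CUA → Leu.
Both encode Leu, so the change is synonymous.

silent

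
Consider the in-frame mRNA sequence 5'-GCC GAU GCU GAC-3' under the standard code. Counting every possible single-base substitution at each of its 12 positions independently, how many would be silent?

Codon 1 (GCC, Ala): 3 synonymous substitutions.
Codon 2 (GAU, Asp): 1 synonymous substitution.
Codon 3 (GCU, Ala): 3 synonymous substitutions.
Codon 4 (GAC, Asp): 1 synonymous substitution.
Total: 3 + 1 + 3 + 1 = 8.

8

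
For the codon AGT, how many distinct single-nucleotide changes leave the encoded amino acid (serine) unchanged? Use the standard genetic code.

Position 1: none → 0 synonymous.
Position 2: none → 0 synonymous.
Position 3: AGC → 1 synonymous.
Total: 0 + 0 + 1 = 1.

1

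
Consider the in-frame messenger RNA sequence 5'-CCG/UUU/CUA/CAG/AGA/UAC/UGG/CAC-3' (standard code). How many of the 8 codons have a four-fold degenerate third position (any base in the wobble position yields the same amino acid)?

Codon 1 CCG (Pro): third position 4-fold.
Codon 2 UUU (Phe): third position 2-fold.
Codon 3 CUA (Leu): third position 4-fold.
Codon 4 CAG (Gln): third position 2-fold.
Codon 5 AGA (Arg): third position 2-fold.
Codon 6 UAC (Tyr): third position 2-fold.
Codon 7 UGG (Trp): third position 1-fold.
Codon 8 CAC (His): third position 2-fold.
Four-fold degenerate third positions: 2.

2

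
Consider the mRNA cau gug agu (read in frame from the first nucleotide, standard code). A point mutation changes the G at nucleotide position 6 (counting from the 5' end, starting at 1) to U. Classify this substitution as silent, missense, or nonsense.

Position 6 falls in codon 2: GUG → Val.
After the substitution the codon is GUU → Val.
Both encode Val, so the change is synonymous.

silent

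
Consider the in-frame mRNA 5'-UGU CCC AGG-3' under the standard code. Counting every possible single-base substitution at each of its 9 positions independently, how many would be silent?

Codon 1 (UGU, Cys): 1 synonymous substitution.
Codon 2 (CCC, Pro): 3 synonymous substitutions.
Codon 3 (AGG, Arg): 2 synonymous substitutions.
Total: 1 + 3 + 2 = 6.

6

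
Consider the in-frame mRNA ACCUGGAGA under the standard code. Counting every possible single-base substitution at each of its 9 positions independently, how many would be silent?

5

Codon 1 (ACC, Thr): 3 synonymous substitutions.
Codon 2 (UGG, Trp): 0 synonymous substitutions.
Codon 3 (AGA, Arg): 2 synonymous substitutions.
Total: 3 + 0 + 2 = 5.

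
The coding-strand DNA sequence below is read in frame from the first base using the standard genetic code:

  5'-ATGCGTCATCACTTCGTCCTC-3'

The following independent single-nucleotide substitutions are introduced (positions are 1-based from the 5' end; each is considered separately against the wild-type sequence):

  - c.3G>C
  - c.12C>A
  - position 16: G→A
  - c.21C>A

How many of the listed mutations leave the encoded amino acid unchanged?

Codon 1: ATG (Met) → ATC (Ile) — missense.
Codon 4: CAC (His) → CAA (Gln) — missense.
Codon 6: GTC (Val) → ATC (Ile) — missense.
Codon 7: CTC (Leu) → CTA (Leu) — synonymous.
Synonymous: 1 of 4.

1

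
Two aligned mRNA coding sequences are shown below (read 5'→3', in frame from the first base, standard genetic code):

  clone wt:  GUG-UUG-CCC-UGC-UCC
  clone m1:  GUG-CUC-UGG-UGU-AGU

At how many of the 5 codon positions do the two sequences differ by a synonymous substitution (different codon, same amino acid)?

3

Codon 1: GUG Val / GUG Val — identical.
Codon 2: UUG Leu / CUC Leu — synonymous.
Codon 3: CCC Pro / UGG Trp — nonsynonymous.
Codon 4: UGC Cys / UGU Cys — synonymous.
Codon 5: UCC Ser / AGU Ser — synonymous.
Synonymous differences: 3.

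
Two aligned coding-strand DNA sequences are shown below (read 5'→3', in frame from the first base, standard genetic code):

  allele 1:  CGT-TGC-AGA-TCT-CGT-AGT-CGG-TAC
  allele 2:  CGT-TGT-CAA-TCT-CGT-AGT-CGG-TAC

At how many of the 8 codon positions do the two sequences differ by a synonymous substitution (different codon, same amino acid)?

1

Codon 1: CGT Arg / CGT Arg — identical.
Codon 2: TGC Cys / TGT Cys — synonymous.
Codon 3: AGA Arg / CAA Gln — nonsynonymous.
Codon 4: TCT Ser / TCT Ser — identical.
Codon 5: CGT Arg / CGT Arg — identical.
Codon 6: AGT Ser / AGT Ser — identical.
Codon 7: CGG Arg / CGG Arg — identical.
Codon 8: TAC Tyr / TAC Tyr — identical.
Synonymous differences: 1.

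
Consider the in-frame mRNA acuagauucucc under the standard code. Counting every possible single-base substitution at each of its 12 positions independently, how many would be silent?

9

Codon 1 (ACU, Thr): 3 synonymous substitutions.
Codon 2 (AGA, Arg): 2 synonymous substitutions.
Codon 3 (UUC, Phe): 1 synonymous substitution.
Codon 4 (UCC, Ser): 3 synonymous substitutions.
Total: 3 + 2 + 1 + 3 = 9.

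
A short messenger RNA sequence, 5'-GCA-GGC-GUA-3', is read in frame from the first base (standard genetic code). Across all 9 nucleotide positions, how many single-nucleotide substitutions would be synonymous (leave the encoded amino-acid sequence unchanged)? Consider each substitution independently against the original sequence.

9

Codon 1 (GCA, Ala): 3 synonymous substitutions.
Codon 2 (GGC, Gly): 3 synonymous substitutions.
Codon 3 (GUA, Val): 3 synonymous substitutions.
Total: 3 + 3 + 3 = 9.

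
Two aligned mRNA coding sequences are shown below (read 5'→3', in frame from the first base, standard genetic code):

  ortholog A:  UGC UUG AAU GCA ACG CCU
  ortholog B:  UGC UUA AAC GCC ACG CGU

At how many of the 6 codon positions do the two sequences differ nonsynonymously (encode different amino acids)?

1

Codon 1: UGC Cys / UGC Cys — identical.
Codon 2: UUG Leu / UUA Leu — synonymous.
Codon 3: AAU Asn / AAC Asn — synonymous.
Codon 4: GCA Ala / GCC Ala — synonymous.
Codon 5: ACG Thr / ACG Thr — identical.
Codon 6: CCU Pro / CGU Arg — nonsynonymous.
Nonsynonymous differences: 1.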